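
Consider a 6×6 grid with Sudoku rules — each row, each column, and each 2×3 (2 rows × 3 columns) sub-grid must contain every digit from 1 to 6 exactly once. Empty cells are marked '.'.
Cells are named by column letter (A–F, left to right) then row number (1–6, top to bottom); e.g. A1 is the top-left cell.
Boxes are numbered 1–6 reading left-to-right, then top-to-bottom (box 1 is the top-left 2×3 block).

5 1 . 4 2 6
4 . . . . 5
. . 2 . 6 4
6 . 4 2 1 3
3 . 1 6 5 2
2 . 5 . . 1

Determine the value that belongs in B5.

4

Row 5 already contains {1, 2, 3, 5, 6}.
Column B already contains {1}.
Its 2×3 block (box 5) already contains {1, 2, 3, 5}.
The only value from 1–6 not eliminated is 4, so B5 = 4.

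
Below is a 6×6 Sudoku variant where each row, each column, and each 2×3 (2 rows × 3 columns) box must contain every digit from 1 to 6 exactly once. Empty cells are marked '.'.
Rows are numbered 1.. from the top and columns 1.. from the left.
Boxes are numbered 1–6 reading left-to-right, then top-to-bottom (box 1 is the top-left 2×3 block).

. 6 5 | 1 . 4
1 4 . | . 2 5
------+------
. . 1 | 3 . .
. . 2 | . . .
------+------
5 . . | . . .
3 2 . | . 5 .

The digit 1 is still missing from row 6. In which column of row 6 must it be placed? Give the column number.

6

Consider where 1 can go in row 6.
row 6, column 3 is out (column 3 already has a 1).
row 6, column 4 is out (column 4 already has a 1).
So the only cell in row 6 that can hold 1 is row 6, column 6.
That is column 6.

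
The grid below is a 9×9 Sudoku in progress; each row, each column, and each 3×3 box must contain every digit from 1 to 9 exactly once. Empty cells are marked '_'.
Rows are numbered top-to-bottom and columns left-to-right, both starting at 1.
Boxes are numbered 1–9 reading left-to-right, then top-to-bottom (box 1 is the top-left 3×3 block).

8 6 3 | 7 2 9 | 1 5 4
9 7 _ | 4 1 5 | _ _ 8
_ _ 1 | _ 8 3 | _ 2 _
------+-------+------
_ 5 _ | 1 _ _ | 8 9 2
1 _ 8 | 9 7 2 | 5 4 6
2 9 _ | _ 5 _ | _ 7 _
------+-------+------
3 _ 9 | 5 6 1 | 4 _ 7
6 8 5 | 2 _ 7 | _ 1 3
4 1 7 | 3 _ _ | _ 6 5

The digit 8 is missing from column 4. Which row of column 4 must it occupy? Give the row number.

6

Consider where 8 can go in column 4.
r3c4 is out (row 3 already has a 8).
So the only cell in column 4 that can hold 8 is r6c4.
That is row 6.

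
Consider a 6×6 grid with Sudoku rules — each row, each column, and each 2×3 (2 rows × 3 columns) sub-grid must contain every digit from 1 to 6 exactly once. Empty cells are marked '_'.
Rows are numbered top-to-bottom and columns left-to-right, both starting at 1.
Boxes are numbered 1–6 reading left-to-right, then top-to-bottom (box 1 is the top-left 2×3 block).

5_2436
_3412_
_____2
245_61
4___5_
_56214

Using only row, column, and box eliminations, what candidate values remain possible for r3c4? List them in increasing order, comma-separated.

Row 3 already contains {2}.
Column 4 already contains {1, 2, 4}.
Its 2×3 block (box 4) already contains {1, 2, 6}.
Removing those from 1–6 leaves {3, 5} as the candidates for r3c4.

3,5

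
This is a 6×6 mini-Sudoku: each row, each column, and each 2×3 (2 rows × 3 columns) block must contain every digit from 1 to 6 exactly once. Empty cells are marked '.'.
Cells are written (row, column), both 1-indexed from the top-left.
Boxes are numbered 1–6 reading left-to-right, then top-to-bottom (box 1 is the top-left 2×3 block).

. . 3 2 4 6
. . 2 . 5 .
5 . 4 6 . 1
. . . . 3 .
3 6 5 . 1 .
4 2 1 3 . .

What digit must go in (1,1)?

1

Row 1 already contains {2, 3, 4, 6}.
Column 1 already contains {3, 4, 5}.
Its 2×3 block (box 1) already contains {2, 3}.
The only value from 1–6 not eliminated is 1, so (1,1) = 1.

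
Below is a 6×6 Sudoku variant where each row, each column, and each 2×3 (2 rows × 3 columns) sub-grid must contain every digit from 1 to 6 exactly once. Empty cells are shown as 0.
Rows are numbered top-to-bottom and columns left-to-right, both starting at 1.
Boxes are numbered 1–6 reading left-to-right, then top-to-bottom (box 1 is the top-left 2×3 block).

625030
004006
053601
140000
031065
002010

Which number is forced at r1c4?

Cell r1c4 itself could take any of {1, 4} by direct elimination.
Consider where 1 can go in row 1.
r1c6 is out (column 6 already has a 1).
So the only cell in row 1 that can hold 1 is r1c4.
Therefore r1c4 = 1.

1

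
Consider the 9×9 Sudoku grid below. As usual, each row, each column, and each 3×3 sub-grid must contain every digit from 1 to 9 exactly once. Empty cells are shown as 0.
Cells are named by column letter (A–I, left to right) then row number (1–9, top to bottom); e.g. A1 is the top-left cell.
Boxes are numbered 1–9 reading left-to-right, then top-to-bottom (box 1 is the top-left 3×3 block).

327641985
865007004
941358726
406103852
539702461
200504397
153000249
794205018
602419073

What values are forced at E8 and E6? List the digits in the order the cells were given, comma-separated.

3,6

For E8:
  Consider where 3 can go in column E.
  E2 is out (box 2 already has a 3).
  E4 is out (row 4 already has a 3).
  E5 is out (row 5 already has a 3).
  E6 is out (row 6 already has a 3).
  E7 is out (row 7 already has a 3).
  So the only cell in column E that can hold 3 is E8.
  So E8 = 3.
For E6:
  Consider where 6 can go in box 5.
  E4 is out (row 4 already has a 6).
  E5 is out (row 5 already has a 6).
  So the only cell in box 5 that can hold 6 is E6.
  So E6 = 6.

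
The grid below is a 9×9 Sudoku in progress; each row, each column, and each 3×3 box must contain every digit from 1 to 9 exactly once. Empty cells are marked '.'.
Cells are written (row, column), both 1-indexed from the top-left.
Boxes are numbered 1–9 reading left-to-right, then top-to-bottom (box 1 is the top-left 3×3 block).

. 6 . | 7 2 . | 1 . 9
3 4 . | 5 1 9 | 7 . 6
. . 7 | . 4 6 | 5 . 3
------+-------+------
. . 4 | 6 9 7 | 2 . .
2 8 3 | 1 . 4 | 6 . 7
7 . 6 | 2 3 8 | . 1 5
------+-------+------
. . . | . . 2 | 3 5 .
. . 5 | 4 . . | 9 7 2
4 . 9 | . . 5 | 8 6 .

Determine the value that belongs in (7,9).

4

Cell (7,9) itself could take any of {1, 4} by direct elimination.
Consider where 4 can go in row 7.
(7,1) is out (column 1 already has a 4).
(7,2) is out (column 2 already has a 4).
(7,3) is out (column 3 already has a 4).
(7,4) is out (column 4 already has a 4).
(7,5) is out (column 5 already has a 4).
So the only cell in row 7 that can hold 4 is (7,9).
Therefore (7,9) = 4.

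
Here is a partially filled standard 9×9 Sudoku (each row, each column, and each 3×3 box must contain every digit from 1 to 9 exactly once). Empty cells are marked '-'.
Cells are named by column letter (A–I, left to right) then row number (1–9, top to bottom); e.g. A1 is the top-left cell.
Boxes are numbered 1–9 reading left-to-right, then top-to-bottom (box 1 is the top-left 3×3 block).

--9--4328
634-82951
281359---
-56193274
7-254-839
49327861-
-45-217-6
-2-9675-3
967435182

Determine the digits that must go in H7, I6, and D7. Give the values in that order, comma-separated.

For H7:
  Row 7 already contains {1, 2, 4, 5, 6, 7}.
  Column H already contains {1, 2, 3, 5, 7, 8}.
  Its 3×3 block (box 9) already contains {1, 2, 3, 5, 6, 7, 8}.
  The only value from 1–9 not eliminated is 9, so H7 = 9.
For I6:
  Row 6 already contains {1, 2, 3, 4, 6, 7, 8, 9}.
  Column I already contains {1, 2, 3, 4, 6, 8, 9}.
  Its 3×3 block (box 6) already contains {1, 2, 3, 4, 6, 7, 8, 9}.
  The only value from 1–9 not eliminated is 5, so I6 = 5.
For D7:
  Row 7 already contains {1, 2, 4, 5, 6, 7}.
  Column D already contains {1, 2, 3, 4, 5, 9}.
  Its 3×3 block (box 8) already contains {1, 2, 3, 4, 5, 6, 7, 9}.
  The only value from 1–9 not eliminated is 8, so D7 = 8.

9,5,8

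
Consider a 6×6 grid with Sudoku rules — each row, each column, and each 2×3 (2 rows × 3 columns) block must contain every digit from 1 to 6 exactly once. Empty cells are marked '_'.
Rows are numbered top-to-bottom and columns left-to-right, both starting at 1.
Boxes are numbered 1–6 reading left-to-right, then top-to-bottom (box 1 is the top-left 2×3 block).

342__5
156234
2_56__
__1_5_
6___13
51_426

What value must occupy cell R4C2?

6

Cell R4C2 itself could take any of {3, 6} by direct elimination.
Consider where 6 can go in row 4.
R4C1 is out (column 1 already has a 6).
R4C4 is out (column 4 already has a 6).
R4C6 is out (column 6 already has a 6).
So the only cell in row 4 that can hold 6 is R4C2.
Therefore R4C2 = 6.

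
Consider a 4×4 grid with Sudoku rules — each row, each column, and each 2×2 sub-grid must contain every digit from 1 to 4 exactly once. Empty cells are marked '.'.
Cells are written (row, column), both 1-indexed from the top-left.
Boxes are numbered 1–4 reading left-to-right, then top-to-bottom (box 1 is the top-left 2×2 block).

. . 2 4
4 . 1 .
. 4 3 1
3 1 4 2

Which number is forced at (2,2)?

2

Cell (2,2) itself could take any of {2, 3} by direct elimination.
Consider where 2 can go in column 2.
(1,2) is out (row 1 already has a 2).
So the only cell in column 2 that can hold 2 is (2,2).
Therefore (2,2) = 2.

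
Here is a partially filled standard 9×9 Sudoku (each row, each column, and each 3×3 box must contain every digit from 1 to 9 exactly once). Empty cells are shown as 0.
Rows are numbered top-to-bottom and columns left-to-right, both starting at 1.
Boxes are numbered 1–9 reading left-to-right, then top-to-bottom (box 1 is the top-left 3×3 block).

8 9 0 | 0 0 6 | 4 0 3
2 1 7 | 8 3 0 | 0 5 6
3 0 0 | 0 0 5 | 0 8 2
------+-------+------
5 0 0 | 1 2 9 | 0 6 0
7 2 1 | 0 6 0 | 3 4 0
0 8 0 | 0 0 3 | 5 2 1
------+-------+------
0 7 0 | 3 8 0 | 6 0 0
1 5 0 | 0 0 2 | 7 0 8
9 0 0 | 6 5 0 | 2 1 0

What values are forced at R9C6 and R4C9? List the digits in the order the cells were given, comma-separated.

7,7

For R9C6:
  Consider where 7 can go in column 6.
  R2C6 is out (row 2 already has a 7).
  R5C6 is out (row 5 already has a 7).
  R7C6 is out (row 7 already has a 7).
  So the only cell in column 6 that can hold 7 is R9C6.
  So R9C6 = 7.
For R4C9:
  Row 4 already contains {1, 2, 5, 6, 9}.
  Column 9 already contains {1, 2, 3, 6, 8}.
  Its 3×3 block (box 6) already contains {1, 2, 3, 4, 5, 6}.
  The only value from 1–9 not eliminated is 7, so R4C9 = 7.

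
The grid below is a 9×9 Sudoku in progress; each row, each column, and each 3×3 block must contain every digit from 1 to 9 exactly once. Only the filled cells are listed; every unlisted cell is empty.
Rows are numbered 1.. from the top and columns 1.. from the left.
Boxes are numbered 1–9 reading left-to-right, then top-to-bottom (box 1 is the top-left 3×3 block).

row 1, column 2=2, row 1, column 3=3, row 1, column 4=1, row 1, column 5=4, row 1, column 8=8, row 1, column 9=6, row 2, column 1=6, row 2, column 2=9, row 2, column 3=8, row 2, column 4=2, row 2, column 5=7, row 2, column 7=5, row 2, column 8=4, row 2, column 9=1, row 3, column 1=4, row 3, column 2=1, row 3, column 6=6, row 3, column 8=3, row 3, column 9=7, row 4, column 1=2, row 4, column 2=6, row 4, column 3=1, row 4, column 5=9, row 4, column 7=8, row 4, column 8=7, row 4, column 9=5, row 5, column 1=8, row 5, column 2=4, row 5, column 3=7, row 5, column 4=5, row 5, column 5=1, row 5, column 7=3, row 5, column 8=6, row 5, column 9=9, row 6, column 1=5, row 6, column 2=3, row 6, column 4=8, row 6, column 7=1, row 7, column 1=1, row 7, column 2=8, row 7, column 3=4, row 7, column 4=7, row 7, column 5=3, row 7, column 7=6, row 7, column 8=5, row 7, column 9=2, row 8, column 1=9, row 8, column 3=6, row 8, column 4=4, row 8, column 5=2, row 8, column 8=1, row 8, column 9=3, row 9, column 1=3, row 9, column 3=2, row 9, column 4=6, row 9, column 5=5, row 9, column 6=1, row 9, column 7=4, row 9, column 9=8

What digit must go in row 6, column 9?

Row 6 already contains {1, 3, 5, 8}.
Column 9 already contains {1, 2, 3, 5, 6, 7, 8, 9}.
Its 3×3 block (box 6) already contains {1, 3, 5, 6, 7, 8, 9}.
The only value from 1–9 not eliminated is 4, so row 6, column 9 = 4.

4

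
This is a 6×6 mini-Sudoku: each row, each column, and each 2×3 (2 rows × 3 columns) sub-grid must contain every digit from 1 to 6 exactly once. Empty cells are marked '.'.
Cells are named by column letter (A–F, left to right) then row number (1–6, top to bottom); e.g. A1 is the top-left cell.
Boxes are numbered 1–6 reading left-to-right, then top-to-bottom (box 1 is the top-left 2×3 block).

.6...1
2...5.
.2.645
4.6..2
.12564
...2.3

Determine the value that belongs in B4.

Cell B4 itself could take any of {3, 5} by direct elimination.
Consider where 5 can go in row 4.
D4 is out (column D already has a 5).
E4 is out (column E already has a 5).
So the only cell in row 4 that can hold 5 is B4.
Therefore B4 = 5.

5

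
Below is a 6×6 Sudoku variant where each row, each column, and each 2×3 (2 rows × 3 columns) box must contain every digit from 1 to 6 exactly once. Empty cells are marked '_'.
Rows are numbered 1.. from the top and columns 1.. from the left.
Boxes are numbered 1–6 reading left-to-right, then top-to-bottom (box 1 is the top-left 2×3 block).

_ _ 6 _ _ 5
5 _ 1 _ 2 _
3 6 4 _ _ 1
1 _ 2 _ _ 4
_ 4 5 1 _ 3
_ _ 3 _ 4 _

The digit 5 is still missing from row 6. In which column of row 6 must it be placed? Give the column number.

4

Consider where 5 can go in row 6.
row 6, column 1 is out (column 1 already has a 5).
row 6, column 2 is out (box 5 already has a 5).
row 6, column 6 is out (column 6 already has a 5).
So the only cell in row 6 that can hold 5 is row 6, column 4.
That is column 4.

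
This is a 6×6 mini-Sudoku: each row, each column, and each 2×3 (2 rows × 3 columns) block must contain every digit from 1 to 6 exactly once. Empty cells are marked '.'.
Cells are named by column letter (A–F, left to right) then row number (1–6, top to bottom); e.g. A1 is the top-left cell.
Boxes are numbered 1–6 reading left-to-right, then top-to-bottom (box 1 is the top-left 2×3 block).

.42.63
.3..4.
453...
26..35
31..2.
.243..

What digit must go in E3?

Row 3 already contains {3, 4, 5}.
Column E already contains {2, 3, 4, 6}.
Its 2×3 block (box 4) already contains {3, 5}.
The only value from 1–6 not eliminated is 1, so E3 = 1.

1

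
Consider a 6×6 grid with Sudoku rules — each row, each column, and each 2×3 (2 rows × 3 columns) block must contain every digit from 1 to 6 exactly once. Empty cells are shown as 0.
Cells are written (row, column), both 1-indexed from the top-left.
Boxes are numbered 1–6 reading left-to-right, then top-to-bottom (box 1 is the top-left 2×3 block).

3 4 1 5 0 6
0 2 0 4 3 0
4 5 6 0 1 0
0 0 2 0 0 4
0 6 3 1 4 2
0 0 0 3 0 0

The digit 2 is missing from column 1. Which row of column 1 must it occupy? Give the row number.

Consider where 2 can go in column 1.
(2,1) is out (row 2 already has a 2).
(4,1) is out (row 4 already has a 2).
(5,1) is out (row 5 already has a 2).
So the only cell in column 1 that can hold 2 is (6,1).
That is row 6.

6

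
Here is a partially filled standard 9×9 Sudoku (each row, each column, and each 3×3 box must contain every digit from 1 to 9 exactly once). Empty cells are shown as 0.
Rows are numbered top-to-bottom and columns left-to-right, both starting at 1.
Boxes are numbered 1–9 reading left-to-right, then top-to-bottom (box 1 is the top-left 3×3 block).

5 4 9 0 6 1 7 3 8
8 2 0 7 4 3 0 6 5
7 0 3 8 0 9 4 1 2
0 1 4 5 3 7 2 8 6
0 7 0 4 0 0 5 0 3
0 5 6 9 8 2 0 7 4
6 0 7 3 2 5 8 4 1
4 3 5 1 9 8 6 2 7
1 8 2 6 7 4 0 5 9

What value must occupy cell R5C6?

6

Row 5 already contains {3, 4, 5, 7}.
Column 6 already contains {1, 2, 3, 4, 5, 7, 8, 9}.
Its 3×3 block (box 5) already contains {2, 3, 4, 5, 7, 8, 9}.
The only value from 1–9 not eliminated is 6, so R5C6 = 6.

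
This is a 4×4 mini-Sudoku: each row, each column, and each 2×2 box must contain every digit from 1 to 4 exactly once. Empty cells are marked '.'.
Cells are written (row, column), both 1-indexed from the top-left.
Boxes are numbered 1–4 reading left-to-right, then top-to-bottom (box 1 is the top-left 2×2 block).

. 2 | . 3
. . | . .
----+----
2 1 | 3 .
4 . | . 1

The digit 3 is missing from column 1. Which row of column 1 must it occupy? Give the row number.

Consider where 3 can go in column 1.
(1,1) is out (row 1 already has a 3).
So the only cell in column 1 that can hold 3 is (2,1).
That is row 2.

2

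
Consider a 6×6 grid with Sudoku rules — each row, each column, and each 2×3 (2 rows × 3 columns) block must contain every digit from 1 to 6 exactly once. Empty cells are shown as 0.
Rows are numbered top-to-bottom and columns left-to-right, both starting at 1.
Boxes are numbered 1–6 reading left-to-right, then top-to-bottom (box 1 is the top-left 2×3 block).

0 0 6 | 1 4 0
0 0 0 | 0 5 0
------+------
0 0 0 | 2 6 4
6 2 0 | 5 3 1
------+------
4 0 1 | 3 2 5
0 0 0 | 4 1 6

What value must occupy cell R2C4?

Row 2 already contains {5}.
Column 4 already contains {1, 2, 3, 4, 5}.
Its 2×3 block (box 2) already contains {1, 4, 5}.
The only value from 1–6 not eliminated is 6, so R2C4 = 6.

6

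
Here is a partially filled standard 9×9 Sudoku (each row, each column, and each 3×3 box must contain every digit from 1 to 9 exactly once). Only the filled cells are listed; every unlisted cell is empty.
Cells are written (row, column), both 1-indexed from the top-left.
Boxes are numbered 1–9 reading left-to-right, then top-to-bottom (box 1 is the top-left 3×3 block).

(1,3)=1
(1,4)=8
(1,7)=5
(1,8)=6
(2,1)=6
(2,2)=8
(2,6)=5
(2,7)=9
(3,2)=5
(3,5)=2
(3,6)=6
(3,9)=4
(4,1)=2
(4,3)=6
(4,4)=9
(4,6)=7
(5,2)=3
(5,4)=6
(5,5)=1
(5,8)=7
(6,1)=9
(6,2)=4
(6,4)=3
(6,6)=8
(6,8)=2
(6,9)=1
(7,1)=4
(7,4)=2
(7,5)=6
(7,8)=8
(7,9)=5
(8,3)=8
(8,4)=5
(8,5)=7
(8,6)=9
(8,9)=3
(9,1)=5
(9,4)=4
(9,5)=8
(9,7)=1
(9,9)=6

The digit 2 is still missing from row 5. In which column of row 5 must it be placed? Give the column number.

6

Consider where 2 can go in row 5.
(5,1) is out (column 1 already has a 2).
(5,3) is out (box 4 already has a 2).
(5,7) is out (box 6 already has a 2).
(5,9) is out (box 6 already has a 2).
So the only cell in row 5 that can hold 2 is (5,6).
That is column 6.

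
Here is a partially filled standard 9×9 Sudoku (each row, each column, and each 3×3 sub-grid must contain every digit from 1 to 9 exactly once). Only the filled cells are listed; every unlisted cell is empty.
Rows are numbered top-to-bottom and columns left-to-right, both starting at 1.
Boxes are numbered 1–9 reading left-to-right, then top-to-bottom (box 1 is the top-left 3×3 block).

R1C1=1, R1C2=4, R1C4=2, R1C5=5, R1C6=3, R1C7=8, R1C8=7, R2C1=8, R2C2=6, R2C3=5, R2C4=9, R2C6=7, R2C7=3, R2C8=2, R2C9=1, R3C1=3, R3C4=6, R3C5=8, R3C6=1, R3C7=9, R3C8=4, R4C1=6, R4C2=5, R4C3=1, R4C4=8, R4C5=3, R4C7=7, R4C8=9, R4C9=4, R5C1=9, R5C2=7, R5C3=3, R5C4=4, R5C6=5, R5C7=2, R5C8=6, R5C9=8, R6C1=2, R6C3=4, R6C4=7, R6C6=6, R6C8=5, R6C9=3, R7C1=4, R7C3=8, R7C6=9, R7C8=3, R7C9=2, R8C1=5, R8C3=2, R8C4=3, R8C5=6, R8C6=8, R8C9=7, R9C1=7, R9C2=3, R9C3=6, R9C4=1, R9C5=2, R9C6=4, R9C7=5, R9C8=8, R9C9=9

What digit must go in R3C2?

2

Row 3 already contains {1, 3, 4, 6, 8, 9}.
Column 2 already contains {3, 4, 5, 6, 7}.
Its 3×3 block (box 1) already contains {1, 3, 4, 5, 6, 8}.
The only value from 1–9 not eliminated is 2, so R3C2 = 2.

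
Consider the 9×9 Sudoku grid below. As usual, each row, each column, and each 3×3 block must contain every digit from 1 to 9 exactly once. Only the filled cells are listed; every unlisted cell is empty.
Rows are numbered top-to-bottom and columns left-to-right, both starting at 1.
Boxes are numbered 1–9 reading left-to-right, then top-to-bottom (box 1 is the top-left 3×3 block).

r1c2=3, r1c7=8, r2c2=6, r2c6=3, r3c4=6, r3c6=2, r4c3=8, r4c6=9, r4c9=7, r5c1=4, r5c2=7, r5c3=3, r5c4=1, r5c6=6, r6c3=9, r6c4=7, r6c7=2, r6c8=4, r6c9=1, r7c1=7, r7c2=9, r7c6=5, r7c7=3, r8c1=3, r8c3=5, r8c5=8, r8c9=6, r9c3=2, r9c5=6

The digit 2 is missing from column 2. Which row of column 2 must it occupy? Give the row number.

Consider where 2 can go in column 2.
r3c2 is out (row 3 already has a 2).
r6c2 is out (row 6 already has a 2).
r8c2 is out (box 7 already has a 2).
r9c2 is out (row 9 already has a 2).
So the only cell in column 2 that can hold 2 is r4c2.
That is row 4.

4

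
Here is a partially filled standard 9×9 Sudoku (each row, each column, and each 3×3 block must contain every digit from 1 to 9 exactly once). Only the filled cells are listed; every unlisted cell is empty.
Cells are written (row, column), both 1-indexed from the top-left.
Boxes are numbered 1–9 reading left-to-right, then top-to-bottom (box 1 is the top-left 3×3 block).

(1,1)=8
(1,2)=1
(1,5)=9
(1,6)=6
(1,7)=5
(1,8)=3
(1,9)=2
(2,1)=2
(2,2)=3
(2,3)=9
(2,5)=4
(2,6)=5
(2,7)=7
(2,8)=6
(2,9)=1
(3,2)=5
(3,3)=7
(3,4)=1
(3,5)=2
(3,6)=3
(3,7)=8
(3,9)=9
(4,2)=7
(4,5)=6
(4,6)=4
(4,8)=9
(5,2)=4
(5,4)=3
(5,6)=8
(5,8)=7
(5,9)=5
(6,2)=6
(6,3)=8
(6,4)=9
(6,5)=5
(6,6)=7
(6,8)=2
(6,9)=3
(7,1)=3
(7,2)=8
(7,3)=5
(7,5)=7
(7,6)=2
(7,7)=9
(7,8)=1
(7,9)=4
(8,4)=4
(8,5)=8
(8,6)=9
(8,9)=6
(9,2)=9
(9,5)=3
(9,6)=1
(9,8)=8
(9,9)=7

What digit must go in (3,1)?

6

Cell (3,1) itself could take any of {4, 6} by direct elimination.
Consider where 6 can go in box 1.
(1,3) is out (row 1 already has a 6).
So the only cell in box 1 that can hold 6 is (3,1).
Therefore (3,1) = 6.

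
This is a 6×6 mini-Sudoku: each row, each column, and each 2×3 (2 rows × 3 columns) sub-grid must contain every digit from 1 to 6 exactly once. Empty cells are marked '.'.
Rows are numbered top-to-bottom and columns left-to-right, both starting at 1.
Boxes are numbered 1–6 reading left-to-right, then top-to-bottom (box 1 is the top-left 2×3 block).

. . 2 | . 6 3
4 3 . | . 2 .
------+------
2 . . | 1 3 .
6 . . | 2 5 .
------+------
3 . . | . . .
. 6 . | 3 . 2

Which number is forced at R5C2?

2

Cell R5C2 itself could take any of {1, 2, 4, 5} by direct elimination.
Consider where 2 can go in row 5.
R5C3 is out (column 3 already has a 2).
R5C4 is out (column 4 already has a 2).
R5C5 is out (column 5 already has a 2).
R5C6 is out (column 6 already has a 2).
So the only cell in row 5 that can hold 2 is R5C2.
Therefore R5C2 = 2.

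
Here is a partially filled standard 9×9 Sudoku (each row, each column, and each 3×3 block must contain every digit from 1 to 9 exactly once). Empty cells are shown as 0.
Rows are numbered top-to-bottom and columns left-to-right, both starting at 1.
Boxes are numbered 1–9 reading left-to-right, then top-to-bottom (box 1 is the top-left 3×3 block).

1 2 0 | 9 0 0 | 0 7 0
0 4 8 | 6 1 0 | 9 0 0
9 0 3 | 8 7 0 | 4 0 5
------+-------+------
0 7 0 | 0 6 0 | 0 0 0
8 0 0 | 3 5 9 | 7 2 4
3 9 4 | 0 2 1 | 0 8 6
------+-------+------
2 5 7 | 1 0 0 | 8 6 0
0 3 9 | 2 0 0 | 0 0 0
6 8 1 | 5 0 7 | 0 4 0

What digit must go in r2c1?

Cell r2c1 itself could take any of {5, 7} by direct elimination.
Consider where 7 can go in box 1.
r1c3 is out (row 1 already has a 7).
r3c2 is out (row 3 already has a 7).
So the only cell in box 1 that can hold 7 is r2c1.
Therefore r2c1 = 7.

7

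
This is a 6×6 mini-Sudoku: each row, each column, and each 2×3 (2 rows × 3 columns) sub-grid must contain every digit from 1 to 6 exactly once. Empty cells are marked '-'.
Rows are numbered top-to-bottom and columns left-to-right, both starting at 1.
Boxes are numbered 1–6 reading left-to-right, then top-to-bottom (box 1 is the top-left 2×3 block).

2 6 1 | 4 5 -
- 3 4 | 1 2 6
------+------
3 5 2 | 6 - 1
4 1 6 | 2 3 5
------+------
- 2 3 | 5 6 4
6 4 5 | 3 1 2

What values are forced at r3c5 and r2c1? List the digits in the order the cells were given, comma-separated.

4,5

For r3c5:
  Row 3 already contains {1, 2, 3, 5, 6}.
  Column 5 already contains {1, 2, 3, 5, 6}.
  Its 2×3 block (box 4) already contains {1, 2, 3, 5, 6}.
  The only value from 1–6 not eliminated is 4, so r3c5 = 4.
For r2c1:
  Row 2 already contains {1, 2, 3, 4, 6}.
  Column 1 already contains {2, 3, 4, 6}.
  Its 2×3 block (box 1) already contains {1, 2, 3, 4, 6}.
  The only value from 1–6 not eliminated is 5, so r2c1 = 5.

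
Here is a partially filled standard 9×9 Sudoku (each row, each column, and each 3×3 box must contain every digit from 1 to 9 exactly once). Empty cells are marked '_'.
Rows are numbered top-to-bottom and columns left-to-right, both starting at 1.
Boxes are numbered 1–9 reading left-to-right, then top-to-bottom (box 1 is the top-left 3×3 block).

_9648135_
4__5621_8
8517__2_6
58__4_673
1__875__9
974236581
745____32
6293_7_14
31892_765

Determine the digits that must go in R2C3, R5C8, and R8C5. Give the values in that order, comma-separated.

For R2C3:
  Consider where 7 can go in row 2.
  R2C2 is out (column 2 already has a 7).
  R2C8 is out (column 8 already has a 7).
  So the only cell in row 2 that can hold 7 is R2C3.
  So R2C3 = 7.
For R5C8:
  Consider where 2 can go in column 8.
  R2C8 is out (row 2 already has a 2).
  R3C8 is out (row 3 already has a 2).
  So the only cell in column 8 that can hold 2 is R5C8.
  So R5C8 = 2.
For R8C5:
  Row 8 already contains {1, 2, 3, 4, 6, 7, 9}.
  Column 5 already contains {2, 3, 4, 6, 7, 8}.
  Its 3×3 block (box 8) already contains {2, 3, 7, 9}.
  The only value from 1–9 not eliminated is 5, so R8C5 = 5.

7,2,5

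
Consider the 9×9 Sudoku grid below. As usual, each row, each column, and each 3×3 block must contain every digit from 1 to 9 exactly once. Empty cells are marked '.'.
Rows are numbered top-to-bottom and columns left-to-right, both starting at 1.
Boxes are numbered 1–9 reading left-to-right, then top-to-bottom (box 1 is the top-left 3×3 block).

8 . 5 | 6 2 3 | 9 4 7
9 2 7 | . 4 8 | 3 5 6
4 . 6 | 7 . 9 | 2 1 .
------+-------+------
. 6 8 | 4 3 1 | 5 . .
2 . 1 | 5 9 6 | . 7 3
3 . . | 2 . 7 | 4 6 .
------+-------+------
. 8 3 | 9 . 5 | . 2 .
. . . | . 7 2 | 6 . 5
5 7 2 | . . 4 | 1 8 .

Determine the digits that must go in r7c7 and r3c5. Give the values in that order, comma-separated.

7,5

For r7c7:
  Row 7 already contains {2, 3, 5, 8, 9}.
  Column 7 already contains {1, 2, 3, 4, 5, 6, 9}.
  Its 3×3 block (box 9) already contains {1, 2, 5, 6, 8}.
  The only value from 1–9 not eliminated is 7, so r7c7 = 7.
For r3c5:
  Row 3 already contains {1, 2, 4, 6, 7, 9}.
  Column 5 already contains {2, 3, 4, 7, 9}.
  Its 3×3 block (box 2) already contains {2, 3, 4, 6, 7, 8, 9}.
  The only value from 1–9 not eliminated is 5, so r3c5 = 5.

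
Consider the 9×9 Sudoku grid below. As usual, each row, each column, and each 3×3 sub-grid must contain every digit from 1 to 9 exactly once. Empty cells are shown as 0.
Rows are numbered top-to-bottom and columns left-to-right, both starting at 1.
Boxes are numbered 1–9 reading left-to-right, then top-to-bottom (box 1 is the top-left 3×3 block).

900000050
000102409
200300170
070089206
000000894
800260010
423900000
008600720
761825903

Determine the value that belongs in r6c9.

Cell r6c9 itself could take any of {5, 7} by direct elimination.
Consider where 7 can go in column 9.
r1c9 is out (box 3 already has a 7).
r3c9 is out (row 3 already has a 7).
r7c9 is out (box 9 already has a 7).
r8c9 is out (row 8 already has a 7).
So the only cell in column 9 that can hold 7 is r6c9.
Therefore r6c9 = 7.

7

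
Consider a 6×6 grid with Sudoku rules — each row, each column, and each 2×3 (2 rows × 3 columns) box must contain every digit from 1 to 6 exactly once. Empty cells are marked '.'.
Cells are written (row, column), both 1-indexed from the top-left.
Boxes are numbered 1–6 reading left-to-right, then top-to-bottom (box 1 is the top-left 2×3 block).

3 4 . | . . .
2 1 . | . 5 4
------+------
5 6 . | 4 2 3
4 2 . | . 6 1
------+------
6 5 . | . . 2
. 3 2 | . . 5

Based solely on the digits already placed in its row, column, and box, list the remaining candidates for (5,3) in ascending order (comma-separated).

Row 5 already contains {2, 5, 6}.
Column 3 already contains {2}.
Its 2×3 block (box 5) already contains {2, 3, 5, 6}.
Removing those from 1–6 leaves {1, 4} as the candidates for (5,3).

1,4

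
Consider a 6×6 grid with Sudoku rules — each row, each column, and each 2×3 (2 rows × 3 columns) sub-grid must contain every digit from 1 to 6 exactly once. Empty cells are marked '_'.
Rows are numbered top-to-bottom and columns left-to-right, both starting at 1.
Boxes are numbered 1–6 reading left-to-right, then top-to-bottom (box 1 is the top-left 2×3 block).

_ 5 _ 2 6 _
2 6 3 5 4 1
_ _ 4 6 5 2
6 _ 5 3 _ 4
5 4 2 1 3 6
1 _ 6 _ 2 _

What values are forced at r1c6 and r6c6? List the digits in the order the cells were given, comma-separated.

3,5

For r1c6:
  Row 1 already contains {2, 5, 6}.
  Column 6 already contains {1, 2, 4, 6}.
  Its 2×3 block (box 2) already contains {1, 2, 4, 5, 6}.
  The only value from 1–6 not eliminated is 3, so r1c6 = 3.
For r6c6:
  Row 6 already contains {1, 2, 6}.
  Column 6 already contains {1, 2, 4, 6}.
  Its 2×3 block (box 6) already contains {1, 2, 3, 6}.
  The only value from 1–6 not eliminated is 5, so r6c6 = 5.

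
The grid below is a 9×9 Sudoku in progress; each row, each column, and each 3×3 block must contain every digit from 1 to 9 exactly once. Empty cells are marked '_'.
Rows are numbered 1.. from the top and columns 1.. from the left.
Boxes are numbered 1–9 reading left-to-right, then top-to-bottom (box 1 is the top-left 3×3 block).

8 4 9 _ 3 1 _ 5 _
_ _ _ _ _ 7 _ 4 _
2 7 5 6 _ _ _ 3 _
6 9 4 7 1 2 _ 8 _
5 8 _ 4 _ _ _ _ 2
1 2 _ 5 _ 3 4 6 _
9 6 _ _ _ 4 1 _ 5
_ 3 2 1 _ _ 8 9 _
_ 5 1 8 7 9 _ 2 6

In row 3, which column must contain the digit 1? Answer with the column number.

Consider where 1 can go in row 3.
row 3, column 5 is out (column 5 already has a 1).
row 3, column 6 is out (column 6 already has a 1).
row 3, column 7 is out (column 7 already has a 1).
So the only cell in row 3 that can hold 1 is row 3, column 9.
That is column 9.

9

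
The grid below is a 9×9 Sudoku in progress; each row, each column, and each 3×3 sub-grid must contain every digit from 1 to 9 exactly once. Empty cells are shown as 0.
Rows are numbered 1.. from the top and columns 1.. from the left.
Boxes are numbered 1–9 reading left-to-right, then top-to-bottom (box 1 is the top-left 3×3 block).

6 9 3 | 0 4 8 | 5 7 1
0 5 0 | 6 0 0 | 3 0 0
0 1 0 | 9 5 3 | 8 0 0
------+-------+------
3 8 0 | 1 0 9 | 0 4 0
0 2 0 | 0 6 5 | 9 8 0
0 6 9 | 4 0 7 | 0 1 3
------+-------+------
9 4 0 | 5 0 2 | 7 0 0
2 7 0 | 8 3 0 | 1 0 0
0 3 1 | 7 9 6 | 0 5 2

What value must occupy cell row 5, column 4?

3

Row 5 already contains {2, 5, 6, 8, 9}.
Column 4 already contains {1, 4, 5, 6, 7, 8, 9}.
Its 3×3 block (box 5) already contains {1, 4, 5, 6, 7, 9}.
The only value from 1–9 not eliminated is 3, so row 5, column 4 = 3.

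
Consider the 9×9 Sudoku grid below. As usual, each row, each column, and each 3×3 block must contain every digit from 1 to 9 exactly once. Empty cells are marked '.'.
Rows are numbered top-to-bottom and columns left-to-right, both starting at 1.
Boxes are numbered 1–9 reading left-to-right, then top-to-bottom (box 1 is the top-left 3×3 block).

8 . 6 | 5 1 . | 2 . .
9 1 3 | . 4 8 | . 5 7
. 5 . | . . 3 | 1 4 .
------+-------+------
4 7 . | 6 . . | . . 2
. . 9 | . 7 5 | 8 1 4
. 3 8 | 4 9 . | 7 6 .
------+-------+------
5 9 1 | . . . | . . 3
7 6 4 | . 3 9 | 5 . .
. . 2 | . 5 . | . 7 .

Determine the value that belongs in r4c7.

3

Cell r4c7 itself could take any of {3, 9} by direct elimination.
Consider where 3 can go in column 7.
r2c7 is out (row 2 already has a 3).
r7c7 is out (row 7 already has a 3).
r9c7 is out (box 9 already has a 3).
So the only cell in column 7 that can hold 3 is r4c7.
Therefore r4c7 = 3.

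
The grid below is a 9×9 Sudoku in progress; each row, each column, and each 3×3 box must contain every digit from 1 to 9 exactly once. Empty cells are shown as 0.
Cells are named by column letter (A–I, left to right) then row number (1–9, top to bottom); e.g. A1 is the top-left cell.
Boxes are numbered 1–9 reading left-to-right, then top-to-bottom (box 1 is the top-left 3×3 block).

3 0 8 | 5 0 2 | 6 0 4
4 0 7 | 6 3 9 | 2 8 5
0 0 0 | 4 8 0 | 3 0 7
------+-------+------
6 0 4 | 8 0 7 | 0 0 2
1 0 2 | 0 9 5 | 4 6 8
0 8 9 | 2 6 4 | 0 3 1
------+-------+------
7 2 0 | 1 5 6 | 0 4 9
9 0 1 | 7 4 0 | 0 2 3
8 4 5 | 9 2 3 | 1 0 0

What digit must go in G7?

Row 7 already contains {1, 2, 4, 5, 6, 7, 9}.
Column G already contains {1, 2, 3, 4, 6}.
Its 3×3 block (box 9) already contains {1, 2, 3, 4, 9}.
The only value from 1–9 not eliminated is 8, so G7 = 8.

8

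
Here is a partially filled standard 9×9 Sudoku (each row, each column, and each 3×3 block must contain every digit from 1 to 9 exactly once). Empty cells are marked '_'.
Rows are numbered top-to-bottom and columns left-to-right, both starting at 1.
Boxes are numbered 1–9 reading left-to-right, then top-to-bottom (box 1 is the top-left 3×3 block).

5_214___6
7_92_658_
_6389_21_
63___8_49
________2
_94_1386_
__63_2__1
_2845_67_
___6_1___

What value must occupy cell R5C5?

6

Cell R5C5 itself could take any of {6, 7} by direct elimination.
Consider where 6 can go in row 5.
R5C1 is out (column 1 already has a 6). R5C2 is out (column 2 already has a 6). R5C3 is out (column 3 already has a 6). R5C4 is out (column 4 already has a 6). The remaining empty cells in row 5 are similarly blocked.
So the only cell in row 5 that can hold 6 is R5C5.
Therefore R5C5 = 6.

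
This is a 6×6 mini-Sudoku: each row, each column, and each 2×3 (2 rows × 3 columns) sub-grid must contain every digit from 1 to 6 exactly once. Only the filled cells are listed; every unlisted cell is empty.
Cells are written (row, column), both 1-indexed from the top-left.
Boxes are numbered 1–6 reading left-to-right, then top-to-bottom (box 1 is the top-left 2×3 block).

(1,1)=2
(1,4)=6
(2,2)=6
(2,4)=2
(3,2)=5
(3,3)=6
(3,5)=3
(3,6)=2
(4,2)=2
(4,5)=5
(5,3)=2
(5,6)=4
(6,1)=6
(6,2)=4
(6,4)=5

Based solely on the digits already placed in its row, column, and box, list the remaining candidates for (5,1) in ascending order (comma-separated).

Row 5 already contains {2, 4}.
Column 1 already contains {2, 6}.
Its 2×3 block (box 5) already contains {2, 4, 6}.
Removing those from 1–6 leaves {1, 3, 5} as the candidates for (5,1).

1,3,5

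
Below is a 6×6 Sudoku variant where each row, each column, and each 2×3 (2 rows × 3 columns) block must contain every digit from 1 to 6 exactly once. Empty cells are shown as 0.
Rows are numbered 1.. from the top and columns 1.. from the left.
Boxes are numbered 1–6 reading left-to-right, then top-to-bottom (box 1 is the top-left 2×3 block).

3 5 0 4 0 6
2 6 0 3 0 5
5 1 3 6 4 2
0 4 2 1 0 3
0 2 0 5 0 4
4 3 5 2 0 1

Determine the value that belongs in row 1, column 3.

1

Row 1 already contains {3, 4, 5, 6}.
Column 3 already contains {2, 3, 5}.
Its 2×3 block (box 1) already contains {2, 3, 5, 6}.
The only value from 1–6 not eliminated is 1, so row 1, column 3 = 1.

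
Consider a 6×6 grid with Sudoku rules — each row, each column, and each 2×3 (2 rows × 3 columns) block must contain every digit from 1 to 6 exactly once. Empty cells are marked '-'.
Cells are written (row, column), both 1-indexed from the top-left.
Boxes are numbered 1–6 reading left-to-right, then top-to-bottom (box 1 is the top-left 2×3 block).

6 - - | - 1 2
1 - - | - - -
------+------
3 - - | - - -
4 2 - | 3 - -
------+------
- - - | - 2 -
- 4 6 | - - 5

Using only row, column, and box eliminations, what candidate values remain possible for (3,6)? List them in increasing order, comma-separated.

Row 3 already contains {3}.
Column 6 already contains {2, 5}.
Its 2×3 block (box 4) already contains {3}.
Removing those from 1–6 leaves {1, 4, 6} as the candidates for (3,6).

1,4,6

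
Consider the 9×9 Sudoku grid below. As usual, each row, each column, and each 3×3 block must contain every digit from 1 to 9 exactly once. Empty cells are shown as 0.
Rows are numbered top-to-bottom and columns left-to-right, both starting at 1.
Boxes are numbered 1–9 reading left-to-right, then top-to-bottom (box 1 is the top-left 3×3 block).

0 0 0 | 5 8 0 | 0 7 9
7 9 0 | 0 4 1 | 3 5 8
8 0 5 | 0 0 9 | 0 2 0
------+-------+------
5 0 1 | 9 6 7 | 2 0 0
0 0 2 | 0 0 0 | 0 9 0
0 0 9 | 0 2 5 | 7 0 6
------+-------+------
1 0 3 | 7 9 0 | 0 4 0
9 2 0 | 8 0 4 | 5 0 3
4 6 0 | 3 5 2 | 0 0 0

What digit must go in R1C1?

Cell R1C1 itself could take any of {2, 3, 6} by direct elimination.
Consider where 2 can go in box 1.
R1C2 is out (column 2 already has a 2).
R1C3 is out (column 3 already has a 2).
R2C3 is out (column 3 already has a 2).
R3C2 is out (row 3 already has a 2).
So the only cell in box 1 that can hold 2 is R1C1.
Therefore R1C1 = 2.

2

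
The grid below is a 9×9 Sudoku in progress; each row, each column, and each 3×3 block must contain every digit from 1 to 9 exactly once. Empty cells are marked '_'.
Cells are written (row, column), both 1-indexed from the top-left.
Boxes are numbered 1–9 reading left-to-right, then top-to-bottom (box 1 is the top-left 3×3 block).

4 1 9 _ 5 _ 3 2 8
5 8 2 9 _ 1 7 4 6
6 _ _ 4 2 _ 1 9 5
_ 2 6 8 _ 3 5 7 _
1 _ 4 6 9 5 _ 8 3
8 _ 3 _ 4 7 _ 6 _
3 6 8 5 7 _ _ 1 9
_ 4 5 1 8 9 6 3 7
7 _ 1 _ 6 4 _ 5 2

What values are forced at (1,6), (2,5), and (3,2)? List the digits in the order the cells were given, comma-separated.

6,3,3

For (1,6):
  Row 1 already contains {1, 2, 3, 4, 5, 8, 9}.
  Column 6 already contains {1, 3, 4, 5, 7, 9}.
  Its 3×3 block (box 2) already contains {1, 2, 4, 5, 9}.
  The only value from 1–9 not eliminated is 6, so (1,6) = 6.
For (2,5):
  Row 2 already contains {1, 2, 4, 5, 6, 7, 8, 9}.
  Column 5 already contains {2, 4, 5, 6, 7, 8, 9}.
  Its 3×3 block (box 2) already contains {1, 2, 4, 5, 9}.
  The only value from 1–9 not eliminated is 3, so (2,5) = 3.
For (3,2):
  Consider where 3 can go in box 1.
  (3,3) is out (column 3 already has a 3).
  So the only cell in box 1 that can hold 3 is (3,2).
  So (3,2) = 3.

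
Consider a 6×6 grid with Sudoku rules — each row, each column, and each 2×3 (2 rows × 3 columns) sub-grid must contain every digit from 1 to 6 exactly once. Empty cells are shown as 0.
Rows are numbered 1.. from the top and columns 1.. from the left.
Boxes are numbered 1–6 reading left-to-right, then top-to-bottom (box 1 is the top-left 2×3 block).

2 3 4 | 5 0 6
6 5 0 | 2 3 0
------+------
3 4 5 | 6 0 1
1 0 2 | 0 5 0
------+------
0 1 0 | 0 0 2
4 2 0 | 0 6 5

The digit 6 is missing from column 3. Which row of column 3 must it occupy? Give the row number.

5

Consider where 6 can go in column 3.
row 2, column 3 is out (row 2 already has a 6).
row 6, column 3 is out (row 6 already has a 6).
So the only cell in column 3 that can hold 6 is row 5, column 3.
That is row 5.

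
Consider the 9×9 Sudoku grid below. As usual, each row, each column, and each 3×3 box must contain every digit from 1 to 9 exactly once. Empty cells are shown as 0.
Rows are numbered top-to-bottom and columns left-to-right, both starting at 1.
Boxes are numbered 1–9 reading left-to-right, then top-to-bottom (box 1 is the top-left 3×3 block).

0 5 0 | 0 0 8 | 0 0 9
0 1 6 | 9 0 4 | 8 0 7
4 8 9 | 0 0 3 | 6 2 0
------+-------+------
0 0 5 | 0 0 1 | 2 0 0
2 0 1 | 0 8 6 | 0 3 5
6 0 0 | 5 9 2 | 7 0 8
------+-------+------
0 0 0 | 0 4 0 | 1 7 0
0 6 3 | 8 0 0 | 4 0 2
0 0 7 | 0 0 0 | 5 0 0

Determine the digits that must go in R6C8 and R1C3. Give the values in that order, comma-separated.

1,2

For R6C8:
  Consider where 1 can go in box 6.
  R4C8 is out (row 4 already has a 1).
  R4C9 is out (row 4 already has a 1).
  R5C7 is out (row 5 already has a 1).
  So the only cell in box 6 that can hold 1 is R6C8.
  So R6C8 = 1.
For R1C3:
  Row 1 already contains {5, 8, 9}.
  Column 3 already contains {1, 3, 5, 6, 7, 9}.
  Its 3×3 block (box 1) already contains {1, 4, 5, 6, 8, 9}.
  The only value from 1–9 not eliminated is 2, so R1C3 = 2.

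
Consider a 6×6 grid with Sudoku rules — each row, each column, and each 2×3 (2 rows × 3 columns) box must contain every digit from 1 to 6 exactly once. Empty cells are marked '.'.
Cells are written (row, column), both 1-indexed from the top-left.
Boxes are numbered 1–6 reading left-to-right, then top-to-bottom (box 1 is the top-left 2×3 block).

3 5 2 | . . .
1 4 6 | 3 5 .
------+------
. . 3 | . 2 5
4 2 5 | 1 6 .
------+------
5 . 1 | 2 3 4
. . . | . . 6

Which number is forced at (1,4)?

Cell (1,4) itself could take any of {4, 6} by direct elimination.
Consider where 6 can go in column 4.
(3,4) is out (box 4 already has a 6).
(6,4) is out (row 6 already has a 6).
So the only cell in column 4 that can hold 6 is (1,4).
Therefore (1,4) = 6.

6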